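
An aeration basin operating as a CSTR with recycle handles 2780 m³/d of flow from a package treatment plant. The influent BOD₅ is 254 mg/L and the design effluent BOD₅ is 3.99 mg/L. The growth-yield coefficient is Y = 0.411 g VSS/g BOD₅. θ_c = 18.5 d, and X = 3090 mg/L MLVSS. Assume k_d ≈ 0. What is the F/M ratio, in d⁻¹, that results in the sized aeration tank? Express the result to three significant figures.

Biomass mass balance (decay neglected): V·X = Y·Q·(S₀ − S)·θ_c, so V = 0.411 × 2780 × (254 − 3.99) × 18.5 / 3090 = 1710 m³.
Food-to-microorganism ratio F/M = Q S₀ / (V X) = 2780 × 254 / (1710 × 3090) = 0.1336 d⁻¹.

F/M ≈ 0.134 d⁻¹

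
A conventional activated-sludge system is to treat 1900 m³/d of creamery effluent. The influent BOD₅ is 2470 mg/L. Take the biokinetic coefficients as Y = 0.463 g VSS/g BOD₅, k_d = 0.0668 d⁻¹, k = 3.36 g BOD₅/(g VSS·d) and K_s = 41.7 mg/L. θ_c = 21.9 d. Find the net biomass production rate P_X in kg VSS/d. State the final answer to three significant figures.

P_X ≈ 881 kg VSS/d

For a completely mixed reactor with recycle the Lawrence–McCarty relation gives S = K_s·(1 + k_d·θ_c) / [θ_c·(Y·k − k_d) − 1] = 41.7 × (1 + 0.0668 × 21.9) / [21.9 × (0.463 × 3.36 − 0.0668) − 1] = 102.7 / 31.61 = 3.249 mg/L.
Y_obs = Y / (1 + k_d θ_c) = 0.463 / (1 + 0.0668 × 21.9) = 0.463 / 2.463 = 0.1880.
ΔS = 2470 − 3.25 = 2467 mg/L, so the substrate removal rate is 1900 × 2467/1000 = 4687 kg BOD₅/d.
Biomass produced: P_X = Y_obs·Q·ΔS = 0.1880 × 4687 ≈ 881.1 kg VSS/d.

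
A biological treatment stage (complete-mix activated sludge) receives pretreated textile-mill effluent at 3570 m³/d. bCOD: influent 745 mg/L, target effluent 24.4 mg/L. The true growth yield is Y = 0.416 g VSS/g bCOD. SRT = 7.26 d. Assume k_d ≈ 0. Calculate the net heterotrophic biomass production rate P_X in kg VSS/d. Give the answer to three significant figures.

P_X ≈ 1070 kg VSS/d

Since k_d ≈ 0, Y_obs = Y = 0.416 g VSS/g bCOD.
Mass of bCOD removed per day: Q(S₀ − S) = 3570 × 720.6 g/m³ = 2573 kg/d.
So the net sludge growth is P_X = 0.4160 × 2573 = 1070 kg VSS/d.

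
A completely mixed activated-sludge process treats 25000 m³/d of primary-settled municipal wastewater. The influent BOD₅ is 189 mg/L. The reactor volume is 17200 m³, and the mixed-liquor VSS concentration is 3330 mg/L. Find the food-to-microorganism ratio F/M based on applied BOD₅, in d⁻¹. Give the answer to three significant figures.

F/M ≈ 0.0825 d⁻¹

F/M = Q·S₀ / (V·X) = 25000 × 189 / (17200 × 3330) = 0.08250 g BOD₅·(g VSS·d)⁻¹.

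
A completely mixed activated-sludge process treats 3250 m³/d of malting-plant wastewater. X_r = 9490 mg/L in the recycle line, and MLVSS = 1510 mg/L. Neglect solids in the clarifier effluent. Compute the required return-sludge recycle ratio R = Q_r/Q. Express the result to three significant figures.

R = Q_r/Q = X/(X_r − X) = 1510 / (9490 − 1510) = 0.1892.

R ≈ 0.189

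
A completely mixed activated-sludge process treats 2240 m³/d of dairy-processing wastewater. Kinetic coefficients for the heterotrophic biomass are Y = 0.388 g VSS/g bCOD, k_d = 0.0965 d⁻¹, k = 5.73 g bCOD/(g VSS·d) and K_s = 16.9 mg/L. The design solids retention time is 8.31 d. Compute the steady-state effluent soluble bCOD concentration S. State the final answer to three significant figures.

S ≈ 1.83 mg/L

From the Monod/SRT balance for a CMAS, S = K_s·(1+k_d θ_c)/[θ_c·(Y k − k_d) − 1] = 16.9 × (1 + 0.0965 × 8.31) / [8.31 × (0.388 × 5.73 − 0.0965) − 1] = 30.45 / 16.67 = 1.826 mg/L.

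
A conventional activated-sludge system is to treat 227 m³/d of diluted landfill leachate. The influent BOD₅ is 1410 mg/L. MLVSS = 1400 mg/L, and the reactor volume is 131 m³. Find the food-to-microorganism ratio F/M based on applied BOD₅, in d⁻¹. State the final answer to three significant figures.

Food-to-microorganism ratio F/M = Q S₀ / (V X) = 227 × 1410 / (131.0 × 1400) = 1.745 d⁻¹.

F/M ≈ 1.75 d⁻¹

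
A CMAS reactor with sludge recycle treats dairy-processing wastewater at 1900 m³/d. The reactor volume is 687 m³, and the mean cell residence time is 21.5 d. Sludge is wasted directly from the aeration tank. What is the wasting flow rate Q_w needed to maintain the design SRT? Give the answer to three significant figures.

With mixed-liquor wasting, θ_c = V/Q_w, so Q_w = V/θ_c = 687.0/21.5 = 31.95 m³/d.

Q_w ≈ 32.0 m³/d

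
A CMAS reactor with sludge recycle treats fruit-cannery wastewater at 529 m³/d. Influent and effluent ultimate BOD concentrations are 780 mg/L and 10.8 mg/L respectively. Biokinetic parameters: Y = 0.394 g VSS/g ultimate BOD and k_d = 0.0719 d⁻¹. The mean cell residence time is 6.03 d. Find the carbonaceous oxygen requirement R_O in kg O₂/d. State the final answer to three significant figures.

Correct the yield for decay: Y_obs = Y/(1 + k_d θ_c) = 0.394 / (1 + 0.0719 × 6.03) = 0.394 / 1.434 = 0.2748.
Mass of ultimate BOD removed per day: Q(S₀ − S) = 529 × 769.2 g/m³ = 406.9 kg/d.
Biomass synthesised: P_X = Y_obs × 406.9 = 111.8 kg VSS/d.
R_O = Q·ΔS − 1.42 P_X = 406.9 − 158.8 = 248.1 kg O₂/d.

R_O ≈ 248 kg O₂/d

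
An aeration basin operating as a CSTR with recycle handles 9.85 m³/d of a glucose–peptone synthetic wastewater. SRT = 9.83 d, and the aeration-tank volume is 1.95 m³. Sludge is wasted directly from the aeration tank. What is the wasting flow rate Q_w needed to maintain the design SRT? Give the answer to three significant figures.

Q_w ≈ 0.198 m³/d

Wasting from the aeration tank: Q_w = V / θ_c = 1.950 / 9.83 = 0.1984 m³/d.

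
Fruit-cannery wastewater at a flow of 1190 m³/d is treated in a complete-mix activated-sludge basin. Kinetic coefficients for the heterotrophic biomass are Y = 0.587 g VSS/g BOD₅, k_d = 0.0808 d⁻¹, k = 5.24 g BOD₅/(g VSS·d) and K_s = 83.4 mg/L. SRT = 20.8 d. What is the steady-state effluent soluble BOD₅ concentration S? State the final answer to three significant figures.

S ≈ 3.65 mg/L

For a completely mixed reactor with recycle the Lawrence–McCarty relation gives S = K_s·(1 + k_d·θ_c) / [θ_c·(Y·k − k_d) − 1] = 83.4 × (1 + 0.0808 × 20.8) / [20.8 × (0.587 × 5.24 − 0.0808) − 1] = 223.6 / 61.30 = 3.647 mg/L.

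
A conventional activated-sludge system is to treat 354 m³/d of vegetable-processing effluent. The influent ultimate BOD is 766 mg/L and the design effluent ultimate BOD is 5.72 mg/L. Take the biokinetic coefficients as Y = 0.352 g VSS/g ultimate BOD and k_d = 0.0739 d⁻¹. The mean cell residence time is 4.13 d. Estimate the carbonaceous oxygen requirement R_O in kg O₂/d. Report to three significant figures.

R_O ≈ 166 kg O₂/d

Y_obs = Y / (1 + k_d θ_c) = 0.352 / (1 + 0.0739 × 4.13) = 0.352 / 1.305 = 0.2697.
Substrate removed = Q·(S₀ − S) = 354 m³/d × (766 − 5.72) g/m³ = 2.69×10^5 g/d = 269.1 kg/d.
P_X = Y_obs·Q·(S₀ − S) = 0.2697 × 269.1 = 72.58 kg VSS/d.
R_O = Q·(S₀ − S) − 1.42·P_X = 269.1 − 1.42 × 72.58 = 166.1 kg O₂/d.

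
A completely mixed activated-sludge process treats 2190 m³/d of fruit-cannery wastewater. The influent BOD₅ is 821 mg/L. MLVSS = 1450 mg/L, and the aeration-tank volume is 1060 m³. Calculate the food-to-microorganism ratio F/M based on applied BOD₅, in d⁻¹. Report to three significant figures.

F/M = Q·S₀ / (V·X) = 2190 × 821 / (1060 × 1450) = 1.170 g BOD₅·(g VSS·d)⁻¹.

F/M ≈ 1.17 d⁻¹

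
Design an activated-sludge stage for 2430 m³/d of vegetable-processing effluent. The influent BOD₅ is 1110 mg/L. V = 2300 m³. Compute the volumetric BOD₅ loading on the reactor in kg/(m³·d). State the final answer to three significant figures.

Volumetric loading L_v = Q·S₀ / V = 2430 × 1110 g/m³ / 2300 m³ = 1173 g/(m³·d) = 1.173 kg BOD₅/(m³·d).

L_v ≈ 1.17 kg BOD₅/(m³·d)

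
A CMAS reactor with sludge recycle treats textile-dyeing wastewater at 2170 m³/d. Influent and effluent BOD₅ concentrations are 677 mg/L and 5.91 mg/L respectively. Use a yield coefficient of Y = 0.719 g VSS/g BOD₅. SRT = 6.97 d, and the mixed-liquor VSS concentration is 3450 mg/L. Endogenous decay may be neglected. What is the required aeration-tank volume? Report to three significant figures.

V ≈ 2120 m³

Biomass mass balance (decay neglected): V·X = Y·Q·(S₀ − S)·θ_c, so V = 0.719 × 2170 × (677 − 5.91) × 6.97 / 3450 = 2115 m³.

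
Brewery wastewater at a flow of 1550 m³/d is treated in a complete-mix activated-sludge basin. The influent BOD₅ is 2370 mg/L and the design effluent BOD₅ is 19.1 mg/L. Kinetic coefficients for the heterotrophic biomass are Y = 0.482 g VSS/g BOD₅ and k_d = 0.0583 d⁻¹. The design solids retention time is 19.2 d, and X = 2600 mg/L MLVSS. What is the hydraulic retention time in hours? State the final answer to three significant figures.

τ ≈ 94.8 h

From the SRT design equation V = Y Q (S₀−S) θ_c / [X (1 + k_d θ_c)] = 0.482 × 1550 × (2370 − 19.1) × 19.2 / [2600 × (1 + 0.0583 × 19.2)] = 3.37×10^7 / 5510 = 6120 m³.
τ = V/Q = 6120/1550 = 3.948 d, or 94.76 h.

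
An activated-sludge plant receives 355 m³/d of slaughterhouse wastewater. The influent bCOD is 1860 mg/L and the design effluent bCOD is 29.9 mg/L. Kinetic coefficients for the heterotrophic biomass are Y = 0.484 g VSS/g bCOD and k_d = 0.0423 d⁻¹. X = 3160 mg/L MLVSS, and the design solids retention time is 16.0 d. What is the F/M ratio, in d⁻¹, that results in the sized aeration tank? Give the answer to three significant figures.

F/M ≈ 0.220 d⁻¹

Rearranging the biomass balance for a CMAS with decay, V = Y·Q·ΔS·θ_c / [X·(1+k_d θ_c)] = 0.484 × 355 × (1860 − 29.9) × 16.0 / [3160 × (1 + 0.0423 × 16.0)] = 5.03×10^6 / 5299 = 949.5 m³.
F/M = Q·S₀ / (V·X) = 355 × 1860 / (949.5 × 3160) = 0.2201 g bCOD·(g VSS·d)⁻¹.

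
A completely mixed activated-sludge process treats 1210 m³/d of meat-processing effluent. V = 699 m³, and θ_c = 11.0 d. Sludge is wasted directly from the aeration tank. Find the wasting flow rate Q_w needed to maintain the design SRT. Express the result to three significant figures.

With mixed-liquor wasting, θ_c = V/Q_w, so Q_w = V/θ_c = 699.0/11.0 = 63.55 m³/d.

Q_w ≈ 63.5 m³/d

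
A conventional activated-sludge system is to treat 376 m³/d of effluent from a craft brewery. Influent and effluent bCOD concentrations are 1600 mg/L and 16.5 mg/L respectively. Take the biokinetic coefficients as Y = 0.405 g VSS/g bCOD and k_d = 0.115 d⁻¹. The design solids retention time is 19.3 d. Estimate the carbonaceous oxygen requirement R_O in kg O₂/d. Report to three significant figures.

Y_obs = Y / (1 + k_d θ_c) = 0.405 / (1 + 0.115 × 19.3) = 0.405 / 3.220 = 0.1258.
Substrate removed = Q·(S₀ − S) = 376 m³/d × (1600 − 16.5) g/m³ = 5.95×10^5 g/d = 595.4 kg/d.
P_X = Y_obs·Q·(S₀ − S) = 0.1258 × 595.4 = 74.90 kg VSS/d.
Carbonaceous O₂ demand = substrate oxidised − cell-mass equivalent = 595.4 − 1.42 × 74.90 = 489.0 kg O₂/d.

R_O ≈ 489 kg O₂/d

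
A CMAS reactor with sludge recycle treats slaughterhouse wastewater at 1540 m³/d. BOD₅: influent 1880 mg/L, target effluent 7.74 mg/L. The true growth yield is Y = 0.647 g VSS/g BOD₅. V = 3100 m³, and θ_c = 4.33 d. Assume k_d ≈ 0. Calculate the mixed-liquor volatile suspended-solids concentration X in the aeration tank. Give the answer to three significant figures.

Without decay, X = Y Q (S₀−S) θ_c / V = 0.647 × 1540 × (1880 − 7.74) × 4.33 / 3100 = 2606 mg/L.

X ≈ 2610 mg/L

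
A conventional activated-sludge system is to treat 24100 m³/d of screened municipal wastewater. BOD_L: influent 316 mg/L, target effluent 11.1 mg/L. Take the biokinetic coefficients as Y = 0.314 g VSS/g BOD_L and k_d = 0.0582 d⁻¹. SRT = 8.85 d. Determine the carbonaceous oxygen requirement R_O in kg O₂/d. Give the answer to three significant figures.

Correct the yield for decay: Y_obs = Y/(1 + k_d θ_c) = 0.314 / (1 + 0.0582 × 8.85) = 0.314 / 1.515 = 0.2073.
Mass of BOD_L removed per day: Q(S₀ − S) = 24100 × 304.9 g/m³ = 7348 kg/d.
Net sludge production P_X = 0.2073 × 7348 = 1523 kg VSS/d.
R_O = Q·ΔS − 1.42 P_X = 7348 − 2163 = 5186 kg O₂/d.

R_O ≈ 5190 kg O₂/d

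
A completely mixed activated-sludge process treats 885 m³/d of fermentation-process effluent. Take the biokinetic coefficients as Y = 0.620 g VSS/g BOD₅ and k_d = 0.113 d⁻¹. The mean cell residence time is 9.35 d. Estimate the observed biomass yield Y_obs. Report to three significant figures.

Y_obs = Y / (1 + k_d θ_c) = 0.620 / (1 + 0.113 × 9.35) = 0.620 / 2.057 = 0.3015.

Y_obs ≈ 0.301 g VSS/g BOD₅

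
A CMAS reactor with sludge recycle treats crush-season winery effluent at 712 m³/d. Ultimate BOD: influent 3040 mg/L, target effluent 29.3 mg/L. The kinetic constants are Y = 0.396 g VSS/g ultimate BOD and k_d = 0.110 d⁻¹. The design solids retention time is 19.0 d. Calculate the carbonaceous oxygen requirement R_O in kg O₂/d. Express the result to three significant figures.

R_O ≈ 1750 kg O₂/d

Correct the yield for decay: Y_obs = Y/(1 + k_d θ_c) = 0.396 / (1 + 0.110 × 19.0) = 0.396 / 3.090 = 0.1282.
Q·(S₀ − S) = 712 × (3040 − 29.3) × 10⁻³ = 2144 kg/d removed.
Net sludge production P_X = 0.1282 × 2144 = 274.7 kg VSS/d.
Carbonaceous O₂ demand = substrate oxidised − cell-mass equivalent = 2144 − 1.42 × 274.7 = 1754 kg O₂/d.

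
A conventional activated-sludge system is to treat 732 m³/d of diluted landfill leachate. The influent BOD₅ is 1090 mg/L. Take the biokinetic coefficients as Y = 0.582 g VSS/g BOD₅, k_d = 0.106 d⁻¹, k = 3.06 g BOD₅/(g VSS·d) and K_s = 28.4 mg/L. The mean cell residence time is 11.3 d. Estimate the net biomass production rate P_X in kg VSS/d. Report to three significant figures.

P_X ≈ 211 kg VSS/d

Effluent substrate depends only on kinetics and SRT: S = K_s(1 + k_d θ_c) / [θ_c(Yk − k_d) − 1] = 28.4 × (1 + 0.106 × 11.3) / [11.3 × (0.582 × 3.06 − 0.106) − 1] = 62.42 / 17.93 = 3.482 mg/L.
Observed yield with endogenous decay: Y_obs = Y / (1 + k_d·θ_c) = 0.582 / (1 + 0.106 × 11.3) = 0.582 / 2.198 = 0.2648 g VSS/g BOD₅.
Substrate removed = Q·(S₀ − S) = 732 m³/d × (1090 − 3.48) g/m³ = 7.95×10^5 g/d = 795.3 kg/d.
So the net sludge growth is P_X = 0.2648 × 795.3 = 210.6 kg VSS/d.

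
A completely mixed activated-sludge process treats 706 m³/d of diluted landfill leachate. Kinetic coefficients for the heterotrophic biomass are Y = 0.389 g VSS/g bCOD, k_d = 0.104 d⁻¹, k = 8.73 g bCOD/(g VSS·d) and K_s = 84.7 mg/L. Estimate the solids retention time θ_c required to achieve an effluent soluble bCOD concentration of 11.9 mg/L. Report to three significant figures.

Specific growth rate at S = 11.9 mg/L: μ = YkS/(K_s+S) = 0.389·8.73·11.9/(84.7+11.9) = 0.4183 d⁻¹.
1/θ_c = 0.4183 − 0.104 = 0.3143 d⁻¹, so θ_c = 3.181 d.

θ_c ≈ 3.18 d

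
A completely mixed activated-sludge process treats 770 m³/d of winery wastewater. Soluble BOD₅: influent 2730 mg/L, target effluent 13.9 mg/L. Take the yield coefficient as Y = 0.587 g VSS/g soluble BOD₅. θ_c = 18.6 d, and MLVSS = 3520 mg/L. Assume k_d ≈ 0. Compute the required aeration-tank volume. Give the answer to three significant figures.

V·X = Y·Q·ΔS·θ_c gives V = 0.587 × 770 × (2730 − 13.9) × 18.6 / 3520 = 6487 m³.

V ≈ 6490 m³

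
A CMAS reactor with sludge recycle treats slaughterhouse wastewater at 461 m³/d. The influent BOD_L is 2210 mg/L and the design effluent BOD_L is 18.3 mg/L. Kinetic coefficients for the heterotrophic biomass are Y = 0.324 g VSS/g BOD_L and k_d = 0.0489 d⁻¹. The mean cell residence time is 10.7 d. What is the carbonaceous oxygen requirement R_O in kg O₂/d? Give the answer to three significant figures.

R_O ≈ 705 kg O₂/d

Correct the yield for decay: Y_obs = Y/(1 + k_d θ_c) = 0.324 / (1 + 0.0489 × 10.7) = 0.324 / 1.523 = 0.2127.
Q·(S₀ − S) = 461 × (2210 − 18.3) × 10⁻³ = 1010 kg/d removed.
Net sludge production P_X = 0.2127 × 1010 = 214.9 kg VSS/d.
R_O = Q·ΔS − 1.42 P_X = 1010 − 305.2 = 705.2 kg O₂/d.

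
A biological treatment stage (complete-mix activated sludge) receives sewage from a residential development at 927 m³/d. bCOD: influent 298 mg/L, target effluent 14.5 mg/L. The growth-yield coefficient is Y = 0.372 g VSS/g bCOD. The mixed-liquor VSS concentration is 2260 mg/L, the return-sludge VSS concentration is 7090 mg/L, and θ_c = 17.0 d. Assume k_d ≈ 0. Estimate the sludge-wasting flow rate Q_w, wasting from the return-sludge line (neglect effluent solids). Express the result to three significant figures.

Biomass mass balance (decay neglected): V·X = Y·Q·(S₀ − S)·θ_c, so V = 0.372 × 927 × (298 − 14.5) × 17.0 / 2260 = 735.4 m³.
θ_c = V·X/(Q_w·X_r) when wasting from the recycle, so Q_w = V·X/(θ_c·X_r) = 735.4 × 2260 / (17.0 × 7090) = 13.79 m³/d.

Q_w ≈ 13.8 m³/d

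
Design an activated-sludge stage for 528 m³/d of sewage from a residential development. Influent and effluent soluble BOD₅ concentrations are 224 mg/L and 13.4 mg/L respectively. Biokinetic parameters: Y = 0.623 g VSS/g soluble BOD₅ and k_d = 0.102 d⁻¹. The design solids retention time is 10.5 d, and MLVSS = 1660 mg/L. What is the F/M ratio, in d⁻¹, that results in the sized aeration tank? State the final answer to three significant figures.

F/M ≈ 0.337 d⁻¹

Rearranging the biomass balance for a CMAS with decay, V = Y·Q·ΔS·θ_c / [X·(1+k_d θ_c)] = 0.623 × 528 × (224 − 13.4) × 10.5 / [1660 × (1 + 0.102 × 10.5)] = 7.27×10^5 / 3438 = 211.6 m³.
F/M = Q·S₀ / (V·X) = 528 × 224 / (211.6 × 1660) = 0.3367 g soluble BOD₅·(g VSS·d)⁻¹.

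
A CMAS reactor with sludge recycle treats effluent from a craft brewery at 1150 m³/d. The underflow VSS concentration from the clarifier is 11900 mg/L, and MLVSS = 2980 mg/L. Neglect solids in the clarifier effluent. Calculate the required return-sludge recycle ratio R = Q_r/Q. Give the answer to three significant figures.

R ≈ 0.334

R = Q_r/Q = X/(X_r − X) = 2980 / (11900 − 2980) = 0.3341.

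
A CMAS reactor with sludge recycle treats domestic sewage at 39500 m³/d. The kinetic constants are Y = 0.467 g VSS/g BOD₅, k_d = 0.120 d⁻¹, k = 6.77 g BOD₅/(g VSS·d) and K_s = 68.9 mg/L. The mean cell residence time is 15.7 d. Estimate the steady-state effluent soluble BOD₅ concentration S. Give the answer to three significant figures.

S ≈ 4.25 mg/L

For a completely mixed reactor with recycle the Lawrence–McCarty relation gives S = K_s·(1 + k_d·θ_c) / [θ_c·(Y·k − k_d) − 1] = 68.9 × (1 + 0.120 × 15.7) / [15.7 × (0.467 × 6.77 − 0.120) − 1] = 198.7 / 46.75 = 4.250 mg/L.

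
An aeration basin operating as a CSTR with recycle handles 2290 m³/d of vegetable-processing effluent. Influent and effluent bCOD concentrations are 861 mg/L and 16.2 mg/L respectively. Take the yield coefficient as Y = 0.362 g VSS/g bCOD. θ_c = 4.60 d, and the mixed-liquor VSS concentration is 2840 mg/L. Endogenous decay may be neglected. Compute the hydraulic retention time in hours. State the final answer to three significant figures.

With k_d = 0 the design equation reduces to V = Y Q (S₀−S) θ_c / X = 0.362 × 2290 × (861 − 16.2) × 4.60 / 2840 = 1134 m³.
τ = V/Q = 1134/2290 = 0.4953 d, or 11.89 h.

τ ≈ 11.9 h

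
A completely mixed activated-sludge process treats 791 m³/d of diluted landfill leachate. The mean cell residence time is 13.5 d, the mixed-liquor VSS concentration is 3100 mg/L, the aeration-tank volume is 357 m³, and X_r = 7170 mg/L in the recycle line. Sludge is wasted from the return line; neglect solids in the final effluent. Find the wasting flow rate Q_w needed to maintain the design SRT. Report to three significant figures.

θ_c = V·X/(Q_w·X_r) when wasting from the recycle, so Q_w = V·X/(θ_c·X_r) = 357.0 × 3100 / (13.5 × 7170) = 11.43 m³/d.

Q_w ≈ 11.4 m³/d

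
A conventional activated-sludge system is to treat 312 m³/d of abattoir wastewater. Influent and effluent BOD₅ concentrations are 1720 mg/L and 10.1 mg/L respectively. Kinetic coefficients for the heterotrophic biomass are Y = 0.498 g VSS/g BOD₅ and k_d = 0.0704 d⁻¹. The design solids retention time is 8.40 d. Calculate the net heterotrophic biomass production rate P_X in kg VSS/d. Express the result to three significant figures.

Observed yield with endogenous decay: Y_obs = Y / (1 + k_d·θ_c) = 0.498 / (1 + 0.0704 × 8.40) = 0.498 / 1.591 = 0.3129 g VSS/g BOD₅.
Q·(S₀ − S) = 312 × (1720 − 10.1) × 10⁻³ = 533.5 kg/d removed.
Biomass produced: P_X = Y_obs·Q·ΔS = 0.3129 × 533.5 ≈ 166.9 kg VSS/d.

P_X ≈ 167 kg VSS/d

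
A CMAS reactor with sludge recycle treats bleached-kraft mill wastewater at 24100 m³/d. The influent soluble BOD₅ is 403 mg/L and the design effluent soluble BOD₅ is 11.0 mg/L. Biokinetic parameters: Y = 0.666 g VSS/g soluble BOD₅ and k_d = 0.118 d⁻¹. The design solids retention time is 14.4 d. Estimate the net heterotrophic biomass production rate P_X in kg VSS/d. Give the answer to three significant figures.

The observed yield is Y_obs = Y/(1 + k_d·θ_c) = 0.666 / (1 + 0.118 × 14.4) = 0.666 / 2.699 = 0.2467 g VSS per g soluble BOD₅ removed.
Mass of soluble BOD₅ removed per day: Q(S₀ − S) = 24100 × 392.0 g/m³ = 9447 kg/d.
Biomass produced: P_X = Y_obs·Q·ΔS = 0.2467 × 9447 ≈ 2331 kg VSS/d.

P_X ≈ 2330 kg VSS/d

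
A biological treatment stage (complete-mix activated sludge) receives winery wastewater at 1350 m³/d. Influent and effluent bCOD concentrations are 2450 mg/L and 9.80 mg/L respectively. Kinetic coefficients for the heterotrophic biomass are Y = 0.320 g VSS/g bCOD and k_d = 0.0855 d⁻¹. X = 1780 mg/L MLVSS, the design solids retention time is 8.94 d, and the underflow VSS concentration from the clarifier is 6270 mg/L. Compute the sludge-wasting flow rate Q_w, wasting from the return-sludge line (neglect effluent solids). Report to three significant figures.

Q_w ≈ 95.3 m³/d

Steady-state biomass mass balance: V·X·(1 + k_d·θ_c) = Y·Q·(S₀ − S)·θ_c, so V = 0.320 × 1350 × (2450 − 9.80) × 8.94 / [1780 × (1 + 0.0855 × 8.94)] = 9.42×10^6 / 3141 = 3001 m³.
Q_w = (V·X)/(θ_c X_r) = 3001 × 1780 / (8.94 × 6270) = 95.29 m³/d.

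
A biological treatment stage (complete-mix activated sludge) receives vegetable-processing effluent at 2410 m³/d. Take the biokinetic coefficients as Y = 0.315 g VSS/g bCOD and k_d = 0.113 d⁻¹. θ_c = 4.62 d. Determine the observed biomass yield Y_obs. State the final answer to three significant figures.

Y_obs ≈ 0.207 g VSS/g bCOD

Correct the yield for decay: Y_obs = Y/(1 + k_d θ_c) = 0.315 / (1 + 0.113 × 4.62) = 0.315 / 1.522 = 0.2070.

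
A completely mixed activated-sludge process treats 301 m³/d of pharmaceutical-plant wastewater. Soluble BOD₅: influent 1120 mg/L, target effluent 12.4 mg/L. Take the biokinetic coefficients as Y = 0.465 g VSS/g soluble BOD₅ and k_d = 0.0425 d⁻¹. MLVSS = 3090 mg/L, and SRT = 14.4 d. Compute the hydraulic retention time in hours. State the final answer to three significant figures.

Steady-state biomass mass balance: V·X·(1 + k_d·θ_c) = Y·Q·(S₀ − S)·θ_c, so V = 0.465 × 301 × (1120 − 12.4) × 14.4 / [3090 × (1 + 0.0425 × 14.4)] = 2.23×10^6 / 4981 = 448.2 m³.
τ = V/Q = 448.2/301 = 1.489 d, or 35.73 h.

τ ≈ 35.7 h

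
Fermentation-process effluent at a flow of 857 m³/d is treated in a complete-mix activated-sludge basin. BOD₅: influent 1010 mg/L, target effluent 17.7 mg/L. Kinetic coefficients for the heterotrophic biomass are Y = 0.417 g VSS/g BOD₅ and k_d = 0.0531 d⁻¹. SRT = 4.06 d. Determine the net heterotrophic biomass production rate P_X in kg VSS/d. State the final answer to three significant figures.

P_X ≈ 292 kg VSS/d

Correct the yield for decay: Y_obs = Y/(1 + k_d θ_c) = 0.417 / (1 + 0.0531 × 4.06) = 0.417 / 1.216 = 0.3430.
Mass of BOD₅ removed per day: Q(S₀ − S) = 857 × 992.3 g/m³ = 850.4 kg/d.
Net biomass production P_X = Y_obs × Q·(S₀ − S) = 0.3430 × 850.4 = 291.7 kg VSS/d.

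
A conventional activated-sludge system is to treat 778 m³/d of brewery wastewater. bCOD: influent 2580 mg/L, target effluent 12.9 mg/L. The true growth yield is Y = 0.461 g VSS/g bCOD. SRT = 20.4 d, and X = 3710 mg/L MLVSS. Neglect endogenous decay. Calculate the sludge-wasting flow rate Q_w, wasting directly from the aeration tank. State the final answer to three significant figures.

Q_w ≈ 248 m³/d

Biomass mass balance (decay neglected): V·X = Y·Q·(S₀ − S)·θ_c, so V = 0.461 × 778 × (2580 − 12.9) × 20.4 / 3710 = 5063 m³.
With mixed-liquor wasting, θ_c = V/Q_w, so Q_w = V/θ_c = 5063/20.4 = 248.2 m³/d.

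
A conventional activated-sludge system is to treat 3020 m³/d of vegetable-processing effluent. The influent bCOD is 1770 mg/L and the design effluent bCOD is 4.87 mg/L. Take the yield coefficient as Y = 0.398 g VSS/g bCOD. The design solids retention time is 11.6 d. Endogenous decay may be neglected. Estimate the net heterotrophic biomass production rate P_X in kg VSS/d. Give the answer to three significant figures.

No decay correction is needed, so Y_obs = Y = 0.398.
Substrate removed = Q·(S₀ − S) = 3020 m³/d × (1770 − 4.87) g/m³ = 5.33×10^6 g/d = 5331 kg/d.
P_X = Y_obs · Q(S₀ − S) = 0.3980 × 5331 = 2122 kg VSS/d.

P_X ≈ 2120 kg VSS/d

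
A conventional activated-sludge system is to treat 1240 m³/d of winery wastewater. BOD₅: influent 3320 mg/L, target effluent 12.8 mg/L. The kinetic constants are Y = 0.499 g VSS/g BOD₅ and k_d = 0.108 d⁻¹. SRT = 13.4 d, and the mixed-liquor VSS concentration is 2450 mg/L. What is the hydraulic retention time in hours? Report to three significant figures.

From the SRT design equation V = Y Q (S₀−S) θ_c / [X (1 + k_d θ_c)] = 0.499 × 1240 × (3320 − 12.8) × 13.4 / [2450 × (1 + 0.108 × 13.4)] = 2.74×10^7 / 5996 = 4574 m³.
Hydraulic retention time τ = V/Q = 4574 / 1240 = 3.688 d = 88.52 h.

τ ≈ 88.5 h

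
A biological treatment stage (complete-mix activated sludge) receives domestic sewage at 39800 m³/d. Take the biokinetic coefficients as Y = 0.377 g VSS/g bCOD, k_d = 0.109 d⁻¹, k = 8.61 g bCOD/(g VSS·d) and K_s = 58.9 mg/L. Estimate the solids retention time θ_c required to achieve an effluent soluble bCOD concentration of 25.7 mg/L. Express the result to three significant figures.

θ_c ≈ 1.14 d

At the target effluent, Y k S/(K_s+S) = 0.377×8.61×25.7/84.60 = 0.9861 d⁻¹.
Then 1/θ_c = μ − k_d = 0.9861 − 0.109 = 0.8771 d⁻¹, giving θ_c = 1.140 d.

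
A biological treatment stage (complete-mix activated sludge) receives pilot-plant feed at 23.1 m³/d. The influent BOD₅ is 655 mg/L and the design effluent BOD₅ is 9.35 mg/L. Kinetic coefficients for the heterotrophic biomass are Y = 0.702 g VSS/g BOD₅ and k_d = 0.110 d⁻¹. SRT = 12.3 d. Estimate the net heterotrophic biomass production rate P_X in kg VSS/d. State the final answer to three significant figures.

Observed yield with endogenous decay: Y_obs = Y / (1 + k_d·θ_c) = 0.702 / (1 + 0.110 × 12.3) = 0.702 / 2.353 = 0.2983 g VSS/g BOD₅.
Mass of BOD₅ removed per day: Q(S₀ − S) = 23.1 × 645.6 g/m³ = 14.91 kg/d.
Biomass produced: P_X = Y_obs·Q·ΔS = 0.2983 × 14.91 ≈ 4.450 kg VSS/d.

P_X ≈ 4.45 kg VSS/d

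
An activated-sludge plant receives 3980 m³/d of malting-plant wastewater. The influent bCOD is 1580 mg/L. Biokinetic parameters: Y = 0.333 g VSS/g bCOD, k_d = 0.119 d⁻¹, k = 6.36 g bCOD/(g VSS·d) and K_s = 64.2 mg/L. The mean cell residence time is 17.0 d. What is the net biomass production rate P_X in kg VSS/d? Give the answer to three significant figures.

Effluent substrate depends only on kinetics and SRT: S = K_s(1 + k_d θ_c) / [θ_c(Yk − k_d) − 1] = 64.2 × (1 + 0.119 × 17.0) / [17.0 × (0.333 × 6.36 − 0.119) − 1] = 194.1 / 32.98 = 5.885 mg/L.
Y_obs = Y / (1 + k_d θ_c) = 0.333 / (1 + 0.119 × 17.0) = 0.333 / 3.023 = 0.1102.
ΔS = 1580 − 5.88 = 1574 mg/L, so the substrate removal rate is 3980 × 1574/1000 = 6265 kg bCOD/d.
P_X = Y_obs · Q(S₀ − S) = 0.1102 × 6265 = 690.1 kg VSS/d.

P_X ≈ 690 kg VSS/d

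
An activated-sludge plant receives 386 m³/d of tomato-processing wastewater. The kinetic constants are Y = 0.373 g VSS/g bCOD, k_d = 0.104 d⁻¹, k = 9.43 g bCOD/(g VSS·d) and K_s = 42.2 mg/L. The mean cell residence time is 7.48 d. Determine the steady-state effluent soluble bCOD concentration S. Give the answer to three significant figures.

S ≈ 3.06 mg/L

For a completely mixed reactor with recycle the Lawrence–McCarty relation gives S = K_s·(1 + k_d·θ_c) / [θ_c·(Y·k − k_d) − 1] = 42.2 × (1 + 0.104 × 7.48) / [7.48 × (0.373 × 9.43 − 0.104) − 1] = 75.03 / 24.53 = 3.058 mg/L.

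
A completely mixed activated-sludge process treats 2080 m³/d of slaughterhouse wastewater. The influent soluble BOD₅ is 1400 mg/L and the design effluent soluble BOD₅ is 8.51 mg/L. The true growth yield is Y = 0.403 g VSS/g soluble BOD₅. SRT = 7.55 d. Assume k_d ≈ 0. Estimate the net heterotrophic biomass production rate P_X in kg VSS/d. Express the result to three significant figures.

No decay correction is needed, so Y_obs = Y = 0.403.
ΔS = 1400 − 8.51 = 1391 mg/L, so the substrate removal rate is 2080 × 1391/1000 = 2894 kg soluble BOD₅/d.
Biomass produced: P_X = Y_obs·Q·ΔS = 0.4030 × 2894 ≈ 1166 kg VSS/d.

P_X ≈ 1170 kg VSS/d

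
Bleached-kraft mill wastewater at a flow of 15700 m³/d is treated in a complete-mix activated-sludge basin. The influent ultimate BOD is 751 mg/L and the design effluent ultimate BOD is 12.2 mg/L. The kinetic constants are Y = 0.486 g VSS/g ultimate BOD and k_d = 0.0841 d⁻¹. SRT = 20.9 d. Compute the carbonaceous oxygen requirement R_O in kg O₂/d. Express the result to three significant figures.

R_O ≈ 8700 kg O₂/d

Correct the yield for decay: Y_obs = Y/(1 + k_d θ_c) = 0.486 / (1 + 0.0841 × 20.9) = 0.486 / 2.758 = 0.1762.
ΔS = 751 − 12.2 = 738.8 mg/L, so the substrate removal rate is 15700 × 738.8/1000 = 11599 kg ultimate BOD/d.
P_X = Y_obs·Q·(S₀ − S) = 0.1762 × 11599 = 2044 kg VSS/d.
Carbonaceous O₂ demand = substrate oxidised − cell-mass equivalent = 11599 − 1.42 × 2044 = 8696 kg O₂/d.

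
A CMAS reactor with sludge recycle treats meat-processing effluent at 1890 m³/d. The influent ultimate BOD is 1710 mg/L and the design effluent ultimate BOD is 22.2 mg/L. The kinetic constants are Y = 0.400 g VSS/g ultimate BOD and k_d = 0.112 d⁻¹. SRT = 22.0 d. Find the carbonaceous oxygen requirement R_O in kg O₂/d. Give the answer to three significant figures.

The observed yield is Y_obs = Y/(1 + k_d·θ_c) = 0.400 / (1 + 0.112 × 22.0) = 0.400 / 3.464 = 0.1155 g VSS per g ultimate BOD removed.
Substrate removed = Q·(S₀ − S) = 1890 m³/d × (1710 − 22.2) g/m³ = 3.19×10^6 g/d = 3190 kg/d.
P_X = Y_obs·Q·(S₀ − S) = 0.1155 × 3190 = 368.4 kg VSS/d.
R_O = Q·ΔS − 1.42 P_X = 3190 − 523.1 = 2667 kg O₂/d.

R_O ≈ 2670 kg O₂/d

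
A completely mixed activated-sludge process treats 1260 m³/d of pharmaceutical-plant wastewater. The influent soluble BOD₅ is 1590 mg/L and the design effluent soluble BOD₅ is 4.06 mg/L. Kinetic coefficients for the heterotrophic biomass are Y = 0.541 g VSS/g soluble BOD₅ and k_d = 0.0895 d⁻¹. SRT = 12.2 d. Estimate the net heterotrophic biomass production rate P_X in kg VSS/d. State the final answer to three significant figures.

The observed yield is Y_obs = Y/(1 + k_d·θ_c) = 0.541 / (1 + 0.0895 × 12.2) = 0.541 / 2.092 = 0.2586 g VSS per g soluble BOD₅ removed.
Q·(S₀ − S) = 1260 × (1590 − 4.06) × 10⁻³ = 1998 kg/d removed.
So the net sludge growth is P_X = 0.2586 × 1998 = 516.8 kg VSS/d.

P_X ≈ 517 kg VSS/d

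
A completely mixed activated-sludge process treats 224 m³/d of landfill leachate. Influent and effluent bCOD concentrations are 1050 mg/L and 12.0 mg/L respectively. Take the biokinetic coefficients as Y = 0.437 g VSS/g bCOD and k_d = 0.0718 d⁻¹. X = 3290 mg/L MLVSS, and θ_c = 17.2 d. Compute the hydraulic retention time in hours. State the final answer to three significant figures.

Steady-state biomass mass balance: V·X·(1 + k_d·θ_c) = Y·Q·(S₀ − S)·θ_c, so V = 0.437 × 224 × (1050 − 12.0) × 17.2 / [3290 × (1 + 0.0718 × 17.2)] = 1.75×10^6 / 7353 = 237.7 m³.
HRT = V/Q = 237.7 m³ / 224 m³·d⁻¹ = 1.061 d × 24 = 25.47 h.

τ ≈ 25.5 h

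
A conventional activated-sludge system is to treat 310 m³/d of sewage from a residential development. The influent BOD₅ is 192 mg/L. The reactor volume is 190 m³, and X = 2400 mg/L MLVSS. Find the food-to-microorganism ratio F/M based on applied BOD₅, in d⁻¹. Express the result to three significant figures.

F/M ≈ 0.131 d⁻¹

Food-to-microorganism ratio F/M = Q S₀ / (V X) = 310 × 192 / (190.0 × 2400) = 0.1305 d⁻¹.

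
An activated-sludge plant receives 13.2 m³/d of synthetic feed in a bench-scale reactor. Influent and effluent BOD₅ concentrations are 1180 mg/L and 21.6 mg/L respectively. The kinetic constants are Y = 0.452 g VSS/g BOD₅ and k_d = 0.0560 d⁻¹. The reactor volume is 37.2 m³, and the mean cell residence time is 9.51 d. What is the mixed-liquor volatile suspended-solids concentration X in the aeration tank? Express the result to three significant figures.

From V·X·(1 + k_d·θ_c) = Y·Q·(S₀ − S)·θ_c: X = 0.452 × 13.2 × (1180 − 21.6) × 9.51 / [37.2 × (1 + 0.0560 × 9.51)] = 1153 mg/L.

X ≈ 1150 mg/L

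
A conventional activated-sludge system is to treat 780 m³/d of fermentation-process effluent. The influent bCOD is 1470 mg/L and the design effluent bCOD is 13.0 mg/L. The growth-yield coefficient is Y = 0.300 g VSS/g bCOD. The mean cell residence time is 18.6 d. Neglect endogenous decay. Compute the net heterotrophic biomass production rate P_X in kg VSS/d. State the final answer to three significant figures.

With endogenous decay neglected, the observed yield equals the true yield: Y_obs = Y = 0.300 g VSS/g bCOD.
Mass of bCOD removed per day: Q(S₀ − S) = 780 × 1457 g/m³ = 1136 kg/d.
P_X = Y_obs · Q(S₀ − S) = 0.3000 × 1136 = 340.9 kg VSS/d.

P_X ≈ 341 kg VSS/d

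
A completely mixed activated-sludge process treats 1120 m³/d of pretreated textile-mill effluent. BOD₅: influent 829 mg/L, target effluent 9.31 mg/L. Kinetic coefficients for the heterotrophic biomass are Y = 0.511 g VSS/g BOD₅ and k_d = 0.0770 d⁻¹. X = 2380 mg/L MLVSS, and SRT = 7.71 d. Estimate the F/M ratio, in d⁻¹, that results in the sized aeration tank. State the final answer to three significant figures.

Rearranging the biomass balance for a CMAS with decay, V = Y·Q·ΔS·θ_c / [X·(1+k_d θ_c)] = 0.511 × 1120 × (829 − 9.31) × 7.71 / [2380 × (1 + 0.0770 × 7.71)] = 3.62×10^6 / 3793 = 953.6 m³.
Food-to-microorganism ratio F/M = Q S₀ / (V X) = 1120 × 829 / (953.6 × 2380) = 0.4091 d⁻¹.

F/M ≈ 0.409 d⁻¹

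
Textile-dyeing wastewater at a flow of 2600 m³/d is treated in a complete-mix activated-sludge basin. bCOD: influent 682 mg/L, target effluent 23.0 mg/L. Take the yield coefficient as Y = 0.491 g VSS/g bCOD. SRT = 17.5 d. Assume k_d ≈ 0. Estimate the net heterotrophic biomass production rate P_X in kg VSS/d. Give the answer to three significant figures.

No decay correction is needed, so Y_obs = Y = 0.491.
Mass of bCOD removed per day: Q(S₀ − S) = 2600 × 659.0 g/m³ = 1713 kg/d.
P_X = Y_obs · Q(S₀ − S) = 0.4910 × 1713 = 841.3 kg VSS/d.

P_X ≈ 841 kg VSS/d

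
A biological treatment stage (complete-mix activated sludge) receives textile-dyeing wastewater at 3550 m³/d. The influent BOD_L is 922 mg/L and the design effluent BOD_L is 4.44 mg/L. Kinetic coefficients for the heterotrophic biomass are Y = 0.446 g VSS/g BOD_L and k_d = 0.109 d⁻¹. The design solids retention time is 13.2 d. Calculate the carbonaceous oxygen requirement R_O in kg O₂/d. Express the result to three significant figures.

R_O ≈ 2410 kg O₂/d

The observed yield is Y_obs = Y/(1 + k_d·θ_c) = 0.446 / (1 + 0.109 × 13.2) = 0.446 / 2.439 = 0.1829 g VSS per g BOD_L removed.
Substrate removed = Q·(S₀ − S) = 3550 m³/d × (922 − 4.44) g/m³ = 3.26×10^6 g/d = 3257 kg/d.
P_X = Y_obs·Q·(S₀ − S) = 0.1829 × 3257 = 595.7 kg VSS/d.
R_O = Q·(S₀ − S) − 1.42·P_X = 3257 − 1.42 × 595.7 = 2411 kg O₂/d.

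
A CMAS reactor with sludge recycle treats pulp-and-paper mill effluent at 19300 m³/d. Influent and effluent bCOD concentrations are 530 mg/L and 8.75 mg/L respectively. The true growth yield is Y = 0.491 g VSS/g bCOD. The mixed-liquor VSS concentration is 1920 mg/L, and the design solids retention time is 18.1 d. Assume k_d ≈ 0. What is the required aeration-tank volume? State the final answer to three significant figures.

V ≈ 46600 m³

Biomass mass balance (decay neglected): V·X = Y·Q·(S₀ − S)·θ_c, so V = 0.491 × 19300 × (530 − 8.75) × 18.1 / 1920 = 46565 m³.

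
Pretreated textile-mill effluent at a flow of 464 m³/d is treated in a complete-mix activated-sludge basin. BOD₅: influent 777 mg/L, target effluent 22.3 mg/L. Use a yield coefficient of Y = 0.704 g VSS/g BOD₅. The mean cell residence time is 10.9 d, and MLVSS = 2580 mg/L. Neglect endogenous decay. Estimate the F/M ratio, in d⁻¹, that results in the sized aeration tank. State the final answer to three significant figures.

V·X = Y·Q·ΔS·θ_c gives V = 0.704 × 464 × (777 − 22.3) × 10.9 / 2580 = 1042 m³.
Food-to-microorganism ratio F/M = Q S₀ / (V X) = 464 × 777 / (1042 × 2580) = 0.1342 d⁻¹.

F/M ≈ 0.134 d⁻¹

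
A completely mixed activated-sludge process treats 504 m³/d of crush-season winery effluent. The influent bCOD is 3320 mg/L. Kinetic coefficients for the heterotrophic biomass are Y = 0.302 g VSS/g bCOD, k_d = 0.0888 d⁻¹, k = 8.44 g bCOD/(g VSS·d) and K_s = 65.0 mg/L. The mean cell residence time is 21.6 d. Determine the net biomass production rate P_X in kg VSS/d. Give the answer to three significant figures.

P_X ≈ 173 kg VSS/d

For a completely mixed reactor with recycle the Lawrence–McCarty relation gives S = K_s·(1 + k_d·θ_c) / [θ_c·(Y·k − k_d) − 1] = 65.0 × (1 + 0.0888 × 21.6) / [21.6 × (0.302 × 8.44 − 0.0888) − 1] = 189.7 / 52.14 = 3.638 mg/L.
Correct the yield for decay: Y_obs = Y/(1 + k_d θ_c) = 0.302 / (1 + 0.0888 × 21.6) = 0.302 / 2.918 = 0.1035.
Mass of bCOD removed per day: Q(S₀ − S) = 504 × 3316 g/m³ = 1671 kg/d.
P_X = Y_obs · Q(S₀ − S) = 0.1035 × 1671 = 173.0 kg VSS/d.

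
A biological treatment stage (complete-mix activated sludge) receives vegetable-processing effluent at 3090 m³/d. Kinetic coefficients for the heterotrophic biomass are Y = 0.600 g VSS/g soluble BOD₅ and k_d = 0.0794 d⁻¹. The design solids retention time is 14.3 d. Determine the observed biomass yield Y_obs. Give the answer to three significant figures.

The observed yield is Y_obs = Y/(1 + k_d·θ_c) = 0.600 / (1 + 0.0794 × 14.3) = 0.600 / 2.135 = 0.2810 g VSS per g soluble BOD₅ removed.

Y_obs ≈ 0.281 g VSS/g soluble BOD₅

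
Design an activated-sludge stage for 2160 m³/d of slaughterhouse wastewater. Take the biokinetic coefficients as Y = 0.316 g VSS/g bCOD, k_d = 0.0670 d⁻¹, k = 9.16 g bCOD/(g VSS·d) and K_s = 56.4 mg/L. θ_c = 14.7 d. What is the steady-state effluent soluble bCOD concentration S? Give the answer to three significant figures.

S ≈ 2.76 mg/L

From the Monod/SRT balance for a CMAS, S = K_s·(1+k_d θ_c)/[θ_c·(Y k − k_d) − 1] = 56.4 × (1 + 0.0670 × 14.7) / [14.7 × (0.316 × 9.16 − 0.0670) − 1] = 111.9 / 40.57 = 2.760 mg/L.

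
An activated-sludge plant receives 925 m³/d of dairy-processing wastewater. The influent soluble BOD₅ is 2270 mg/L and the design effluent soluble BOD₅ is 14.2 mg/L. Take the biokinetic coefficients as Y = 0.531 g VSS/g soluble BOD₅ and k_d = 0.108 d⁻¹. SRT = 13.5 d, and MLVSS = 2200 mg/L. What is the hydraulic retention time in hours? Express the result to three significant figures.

τ ≈ 71.8 h

Steady-state biomass mass balance: V·X·(1 + k_d·θ_c) = Y·Q·(S₀ − S)·θ_c, so V = 0.531 × 925 × (2270 − 14.2) × 13.5 / [2200 × (1 + 0.108 × 13.5)] = 1.5×10^7 / 5408 = 2766 m³.
τ = V/Q = 2766/925 = 2.990 d, or 71.77 h.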